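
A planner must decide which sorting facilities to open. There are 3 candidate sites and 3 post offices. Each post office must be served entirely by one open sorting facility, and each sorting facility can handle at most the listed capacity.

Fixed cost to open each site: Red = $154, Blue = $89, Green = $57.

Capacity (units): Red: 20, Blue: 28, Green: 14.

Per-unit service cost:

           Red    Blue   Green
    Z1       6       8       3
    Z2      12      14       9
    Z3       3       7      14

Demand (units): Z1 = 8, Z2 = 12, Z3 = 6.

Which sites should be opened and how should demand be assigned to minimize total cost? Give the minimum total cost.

Minimum total cost: 360

Open {Blue, Green}: Z1→Blue 8·8=64, Z2→Green 9·12=108, Z3→Blue 7·6=42.
Loads: Blue carries 14/28, Green carries 12/14. Service 214; fixed 146; total 360.
Next best feasible plan costs 363.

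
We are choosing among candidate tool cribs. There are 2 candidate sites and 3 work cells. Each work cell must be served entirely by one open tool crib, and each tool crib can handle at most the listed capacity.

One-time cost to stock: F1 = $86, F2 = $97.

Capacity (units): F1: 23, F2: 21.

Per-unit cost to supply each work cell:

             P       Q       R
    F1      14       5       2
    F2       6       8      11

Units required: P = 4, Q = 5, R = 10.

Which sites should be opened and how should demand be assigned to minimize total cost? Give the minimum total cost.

Minimum total cost: 187

Open {F1}: P→F1 14·4=56, Q→F1 5·5=25, R→F1 2·10=20.
Loads: F1 carries 19/23. Service 101; fixed 86; total 187.
Next best feasible plan costs 252.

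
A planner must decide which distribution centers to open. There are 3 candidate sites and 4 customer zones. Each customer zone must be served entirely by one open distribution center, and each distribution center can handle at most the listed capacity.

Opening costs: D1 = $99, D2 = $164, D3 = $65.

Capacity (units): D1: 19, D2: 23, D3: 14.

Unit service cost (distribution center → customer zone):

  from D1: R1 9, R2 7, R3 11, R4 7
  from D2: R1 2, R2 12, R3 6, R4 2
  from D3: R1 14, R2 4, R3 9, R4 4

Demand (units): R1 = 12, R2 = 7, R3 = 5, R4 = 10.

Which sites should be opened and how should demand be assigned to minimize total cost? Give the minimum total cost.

Open {D2, D3}: R1→D2 2·12=24, R2→D3 4·7=28, R3→D3 9·5=45, R4→D2 2·10=20.
Loads: D2 carries 22/23, D3 carries 12/14. Service 117; fixed 229; total 346.
Next best feasible plan costs 411.

Minimum total cost: 346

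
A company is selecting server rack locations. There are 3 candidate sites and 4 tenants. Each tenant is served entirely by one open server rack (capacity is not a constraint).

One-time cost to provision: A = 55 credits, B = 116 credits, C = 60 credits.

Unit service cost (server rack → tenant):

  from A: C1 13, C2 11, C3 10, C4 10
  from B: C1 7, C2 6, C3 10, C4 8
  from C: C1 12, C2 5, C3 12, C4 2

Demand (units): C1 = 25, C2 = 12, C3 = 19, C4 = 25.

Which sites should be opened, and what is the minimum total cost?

For any fixed open set, each tenant goes to its cheapest open site; total = fixed + service.
{B, C}: C1→B 7·25=175, C2→C 5·12=60, C3→B 10·19=190, C4→C 2·25=50. Service 475; fixed 176; total 651.
{C}: service 638 + fixed 60 = 698
{A, B, C}: service 475 + fixed 231 = 706
{A}: service 897 + fixed 55 = 952
(All 7 nonempty subsets were checked; B and C is lowest.)

Open B and C; minimum total cost 651.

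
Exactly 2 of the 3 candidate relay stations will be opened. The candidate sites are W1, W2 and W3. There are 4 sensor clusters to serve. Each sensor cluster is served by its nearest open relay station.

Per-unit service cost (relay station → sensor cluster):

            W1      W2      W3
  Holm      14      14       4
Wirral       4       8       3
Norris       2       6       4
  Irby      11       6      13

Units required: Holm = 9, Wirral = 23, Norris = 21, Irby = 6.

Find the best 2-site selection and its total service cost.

Choose W1 and W3; total service cost 213.

With exactly 2 open, each sensor cluster uses its cheapest among the chosen.
{W1, W3}: Holm→W3 4·9=36, Wirral→W3 3·23=69, Norris→W1 2·21=42, Irby→W1 11·6=66. Service cost 213.
{W2, W3}: service cost 225
{W1, W2}: service cost 296
Among all 3 size-2 choices, {W1, W3} is lowest.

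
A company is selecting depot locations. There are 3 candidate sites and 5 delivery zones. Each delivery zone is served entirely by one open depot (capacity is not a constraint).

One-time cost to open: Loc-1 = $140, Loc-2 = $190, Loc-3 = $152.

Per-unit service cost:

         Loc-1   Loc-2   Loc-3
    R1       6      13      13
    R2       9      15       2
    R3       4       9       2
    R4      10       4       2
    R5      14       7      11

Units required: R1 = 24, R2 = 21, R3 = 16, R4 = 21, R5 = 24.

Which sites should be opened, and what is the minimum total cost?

Open Loc-1 and Loc-3; minimum total cost 816.

For any fixed open set, each delivery zone goes to its cheapest open site; total = fixed + service.
{Loc-1, Loc-3}: R1→Loc-1 6·24=144, R2→Loc-3 2·21=42, R3→Loc-3 2·16=32, R4→Loc-3 2·21=42, R5→Loc-3 11·24=264. Service 524; fixed 292; total 816.
{Loc-3}: R1→Loc-3 13·24=312, R2→Loc-3 2·21=42, R3→Loc-3 2·16=32, R4→Loc-3 2·21=42, R5→Loc-3 11·24=264. Service 692; fixed 152; total 844.
{Loc-1, Loc-2, Loc-3}: service 428 + fixed 482 = 910
{Loc-1}: service 943 + fixed 140 = 1083
No other subset beats 816.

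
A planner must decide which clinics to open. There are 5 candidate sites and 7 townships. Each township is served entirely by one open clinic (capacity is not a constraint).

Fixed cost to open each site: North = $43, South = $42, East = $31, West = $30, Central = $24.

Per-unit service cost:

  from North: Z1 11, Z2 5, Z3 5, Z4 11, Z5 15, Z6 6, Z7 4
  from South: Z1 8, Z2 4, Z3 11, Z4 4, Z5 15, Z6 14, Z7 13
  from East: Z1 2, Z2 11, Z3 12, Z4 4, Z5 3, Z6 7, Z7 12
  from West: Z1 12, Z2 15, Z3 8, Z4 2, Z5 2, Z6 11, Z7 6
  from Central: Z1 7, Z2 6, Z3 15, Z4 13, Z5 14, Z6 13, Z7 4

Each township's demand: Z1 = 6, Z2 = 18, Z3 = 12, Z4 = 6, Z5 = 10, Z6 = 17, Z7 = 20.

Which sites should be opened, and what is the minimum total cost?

For any fixed open set, each township goes to its cheapest open site; total = fixed + service.
{North, East}: Z1→East 2·6=12, Z2→North 5·18=90, Z3→North 5·12=60, Z4→East 4·6=24, Z5→East 3·10=30, Z6→North 6·17=102, Z7→North 4·20=80. Service 398; fixed 74; total 472.
{North, East, West}: service 376 + fixed 104 = 480
{North, South, East}: Z1→East 2·6=12, Z2→South 4·18=72, Z3→North 5·12=60, Z4→South 4·6=24, Z5→East 3·10=30, Z6→North 6·17=102, Z7→North 4·20=80. Service 380; fixed 116; total 496.
{North, South, East, West, Central}: service 358 + fixed 170 = 528
No other subset beats 472.

Open North and East; minimum total cost 472.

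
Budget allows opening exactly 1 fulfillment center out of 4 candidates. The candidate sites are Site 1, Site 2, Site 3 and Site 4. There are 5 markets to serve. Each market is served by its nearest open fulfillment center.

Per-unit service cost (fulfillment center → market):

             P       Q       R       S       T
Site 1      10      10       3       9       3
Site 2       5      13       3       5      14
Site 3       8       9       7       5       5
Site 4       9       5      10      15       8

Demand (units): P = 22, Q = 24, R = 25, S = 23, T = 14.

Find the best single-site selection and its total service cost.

Choose Site 3 only; total service cost 752.

With exactly 1 open, each market uses its cheapest among the chosen.
{Site 3}: P→Site 3 8·22=176, Q→Site 3 9·24=216, R→Site 3 7·25=175, S→Site 3 5·23=115, T→Site 3 5·14=70. Service cost 752.
{Site 1}: service cost 784
{Site 2}: service cost 808
Among all 4 size-1 choices, {Site 3} is lowest.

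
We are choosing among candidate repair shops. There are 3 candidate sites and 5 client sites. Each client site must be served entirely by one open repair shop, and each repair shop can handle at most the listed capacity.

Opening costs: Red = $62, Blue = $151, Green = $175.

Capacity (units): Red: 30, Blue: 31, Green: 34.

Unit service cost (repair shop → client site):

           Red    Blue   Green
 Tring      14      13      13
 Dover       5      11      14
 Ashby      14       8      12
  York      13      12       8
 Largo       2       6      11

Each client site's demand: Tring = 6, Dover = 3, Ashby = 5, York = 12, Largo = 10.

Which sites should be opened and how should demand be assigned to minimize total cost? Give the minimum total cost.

Minimum total cost: 506

Open {Red, Green}: Tring→Green 13·6=78, Dover→Red 5·3=15, Ashby→Green 12·5=60, York→Green 8·12=96, Largo→Red 2·10=20.
Loads: Red carries 13/30, Green carries 23/34. Service 269; fixed 237; total 506.
Next best feasible plan costs 510.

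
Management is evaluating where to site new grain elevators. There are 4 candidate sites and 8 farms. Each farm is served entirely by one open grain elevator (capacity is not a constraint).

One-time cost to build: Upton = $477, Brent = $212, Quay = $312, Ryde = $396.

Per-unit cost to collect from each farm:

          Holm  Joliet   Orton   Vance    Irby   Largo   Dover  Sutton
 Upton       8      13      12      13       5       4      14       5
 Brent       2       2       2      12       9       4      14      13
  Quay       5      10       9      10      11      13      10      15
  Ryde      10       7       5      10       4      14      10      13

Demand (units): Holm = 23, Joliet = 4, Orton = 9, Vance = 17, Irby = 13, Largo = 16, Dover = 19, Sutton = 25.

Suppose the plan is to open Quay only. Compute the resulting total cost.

Each farm is assigned to its cheapest site among the open ones.
{Quay}: Holm→Quay 5·23=115, Joliet→Quay 10·4=40, Orton→Quay 9·9=81, Vance→Quay 10·17=170, Irby→Quay 11·13=143, Largo→Quay 13·16=208, Dover→Quay 10·19=190, Sutton→Quay 15·25=375. Service 1322; fixed 312; total 1634.

Total cost: 1634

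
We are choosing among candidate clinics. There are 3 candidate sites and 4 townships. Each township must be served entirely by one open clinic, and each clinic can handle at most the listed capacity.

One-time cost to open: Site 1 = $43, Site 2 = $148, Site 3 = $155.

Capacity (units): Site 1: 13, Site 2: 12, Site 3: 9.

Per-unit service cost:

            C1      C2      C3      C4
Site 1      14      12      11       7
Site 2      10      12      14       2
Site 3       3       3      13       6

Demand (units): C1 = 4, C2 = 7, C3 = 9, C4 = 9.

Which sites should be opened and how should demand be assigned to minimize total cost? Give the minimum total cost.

Minimum total cost: 540

Open {Site 1, Site 2, Site 3}: C1→Site 1 14·4=56, C2→Site 3 3·7=21, C3→Site 1 11·9=99, C4→Site 2 2·9=18.
Loads: Site 1 carries 13/13, Site 2 carries 9/12, Site 3 carries 7/9. Service 194; fixed 346; total 540.
Next best feasible plan costs 612.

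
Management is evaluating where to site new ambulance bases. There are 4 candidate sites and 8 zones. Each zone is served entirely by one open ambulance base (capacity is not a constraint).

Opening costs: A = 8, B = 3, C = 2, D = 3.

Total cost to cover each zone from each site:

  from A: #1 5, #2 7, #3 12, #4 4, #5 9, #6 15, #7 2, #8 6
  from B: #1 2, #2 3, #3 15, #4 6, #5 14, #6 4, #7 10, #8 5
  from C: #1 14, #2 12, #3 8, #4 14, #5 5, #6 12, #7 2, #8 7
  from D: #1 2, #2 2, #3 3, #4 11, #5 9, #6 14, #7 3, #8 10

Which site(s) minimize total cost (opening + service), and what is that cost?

Open B, C and D; minimum total cost 37.

For any fixed open set, each zone goes to its cheapest open site; total = fixed + service.
{B, C, D}: #1→B 2, #2→D 2, #3→D 3, #4→B 6, #5→C 5, #6→B 4, #7→C 2, #8→B 5. Service 29; fixed 8; total 37.
{B, C}: service 35 + fixed 5 = 40
{B, D}: service 34 + fixed 6 = 40
{A, B, C, D}: service 27 + fixed 16 = 43
(All 15 nonempty subsets were checked; B, C and D is lowest.)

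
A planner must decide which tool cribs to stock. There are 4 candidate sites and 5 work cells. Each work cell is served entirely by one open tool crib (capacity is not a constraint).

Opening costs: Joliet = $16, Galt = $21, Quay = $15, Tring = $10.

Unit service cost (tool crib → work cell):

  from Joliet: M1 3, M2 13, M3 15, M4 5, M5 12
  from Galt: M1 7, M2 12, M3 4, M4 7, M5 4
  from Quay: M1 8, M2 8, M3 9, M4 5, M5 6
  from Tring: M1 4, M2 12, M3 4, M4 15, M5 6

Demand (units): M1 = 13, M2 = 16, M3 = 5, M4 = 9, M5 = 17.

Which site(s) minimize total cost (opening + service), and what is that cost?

For any fixed open set, each work cell goes to its cheapest open site; total = fixed + service.
{Joliet, Galt, Quay}: M1→Joliet 3·13=39, M2→Quay 8·16=128, M3→Galt 4·5=20, M4→Joliet 5·9=45, M5→Galt 4·17=68. Service 300; fixed 52; total 352.
{Galt, Quay, Tring}: M1→Tring 4·13=52, M2→Quay 8·16=128, M3→Galt 4·5=20, M4→Quay 5·9=45, M5→Galt 4·17=68. Service 313; fixed 46; total 359.
{Joliet, Galt, Quay, Tring}: service 300 + fixed 62 = 362
{Tring}: M1→Tring 4·13=52, M2→Tring 12·16=192, M3→Tring 4·5=20, M4→Tring 15·9=135, M5→Tring 6·17=102. Service 501; fixed 10; total 511.
No other subset beats 352.

Open Joliet, Galt and Quay; minimum total cost 352.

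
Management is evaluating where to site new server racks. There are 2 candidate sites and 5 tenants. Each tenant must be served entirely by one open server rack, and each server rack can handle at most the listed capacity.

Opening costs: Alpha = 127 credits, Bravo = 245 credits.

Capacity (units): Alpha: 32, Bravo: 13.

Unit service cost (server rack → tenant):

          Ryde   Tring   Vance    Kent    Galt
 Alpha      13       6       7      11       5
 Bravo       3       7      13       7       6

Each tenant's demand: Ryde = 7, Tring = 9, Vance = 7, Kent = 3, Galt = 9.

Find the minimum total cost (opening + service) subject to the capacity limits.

Open {Alpha, Bravo}: Ryde→Bravo 3·7=21, Tring→Alpha 6·9=54, Vance→Alpha 7·7=49, Kent→Bravo 7·3=21, Galt→Alpha 5·9=45.
Loads: Alpha carries 25/32, Bravo carries 10/13. Service 190; fixed 372; total 562.
Next best feasible plan costs 574.

Minimum total cost: 562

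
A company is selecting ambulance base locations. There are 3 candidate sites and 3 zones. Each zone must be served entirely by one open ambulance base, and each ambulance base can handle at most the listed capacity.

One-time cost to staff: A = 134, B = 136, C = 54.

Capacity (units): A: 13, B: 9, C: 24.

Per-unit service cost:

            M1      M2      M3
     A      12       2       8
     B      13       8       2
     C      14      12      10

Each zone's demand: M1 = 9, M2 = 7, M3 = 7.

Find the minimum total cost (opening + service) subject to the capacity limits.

Minimum total cost: 334

Open {C}: M1→C 14·9=126, M2→C 12·7=84, M3→C 10·7=70.
Loads: C carries 23/24. Service 280; fixed 54; total 334.
Next best feasible plan costs 398.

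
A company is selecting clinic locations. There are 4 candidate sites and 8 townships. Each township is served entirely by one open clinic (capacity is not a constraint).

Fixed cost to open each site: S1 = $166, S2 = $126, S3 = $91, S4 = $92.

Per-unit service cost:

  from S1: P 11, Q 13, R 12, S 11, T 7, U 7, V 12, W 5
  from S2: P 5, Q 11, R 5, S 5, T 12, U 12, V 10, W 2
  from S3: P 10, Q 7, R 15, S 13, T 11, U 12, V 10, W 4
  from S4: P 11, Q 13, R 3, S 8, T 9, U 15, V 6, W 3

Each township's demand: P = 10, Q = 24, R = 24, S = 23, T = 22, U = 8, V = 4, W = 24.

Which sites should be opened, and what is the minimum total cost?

For any fixed open set, each township goes to its cheapest open site; total = fixed + service.
{S2, S3, S4}: P→S2 5·10=50, Q→S3 7·24=168, R→S4 3·24=72, S→S2 5·23=115, T→S4 9·22=198, U→S2 12·8=96, V→S4 6·4=24, W→S2 2·24=48. Service 771; fixed 309; total 1080.
{S2, S4}: service 867 + fixed 218 = 1085
{S2, S3}: P→S2 5·10=50, Q→S3 7·24=168, R→S2 5·24=120, S→S2 5·23=115, T→S3 11·22=242, U→S2 12·8=96, V→S2 10·4=40, W→S2 2·24=48. Service 879; fixed 217; total 1096.
{S1, S2, S3, S4}: service 687 + fixed 475 = 1162
No other subset beats 1080.

Open S2, S3 and S4; minimum total cost 1080.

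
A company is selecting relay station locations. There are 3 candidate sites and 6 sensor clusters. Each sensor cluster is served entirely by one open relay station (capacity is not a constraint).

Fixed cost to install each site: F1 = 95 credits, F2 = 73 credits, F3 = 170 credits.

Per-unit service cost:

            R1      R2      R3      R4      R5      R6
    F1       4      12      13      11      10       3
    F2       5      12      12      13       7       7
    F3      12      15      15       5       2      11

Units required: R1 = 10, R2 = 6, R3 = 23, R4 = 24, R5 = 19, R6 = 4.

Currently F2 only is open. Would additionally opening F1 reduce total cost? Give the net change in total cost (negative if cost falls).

No — net change +21 (cost rises by 21).

Current service cost with {F2}: 871.
Adding F1: each sensor cluster re-picks its cheapest; new service cost 797, saving 74.
Extra fixed cost: 95. Net change = 95 − 74 = 21.
(Totals: 944 → 965.)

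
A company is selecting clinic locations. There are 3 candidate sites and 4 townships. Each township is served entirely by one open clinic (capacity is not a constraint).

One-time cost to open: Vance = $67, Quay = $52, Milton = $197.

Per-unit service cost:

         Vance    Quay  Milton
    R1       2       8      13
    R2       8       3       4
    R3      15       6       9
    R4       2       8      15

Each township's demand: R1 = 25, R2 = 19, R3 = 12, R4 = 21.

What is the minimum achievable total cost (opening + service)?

Minimum total cost: 340

For any fixed open set, each township goes to its cheapest open site; total = fixed + service.
{Vance, Quay}: R1→Vance 2·25=50, R2→Quay 3·19=57, R3→Quay 6·12=72, R4→Vance 2·21=42. Service 221; fixed 119; total 340.
{Vance}: service 424 + fixed 67 = 491
{Vance, Quay, Milton}: service 221 + fixed 316 = 537
{Quay}: service 497 + fixed 52 = 549
No other subset beats 340.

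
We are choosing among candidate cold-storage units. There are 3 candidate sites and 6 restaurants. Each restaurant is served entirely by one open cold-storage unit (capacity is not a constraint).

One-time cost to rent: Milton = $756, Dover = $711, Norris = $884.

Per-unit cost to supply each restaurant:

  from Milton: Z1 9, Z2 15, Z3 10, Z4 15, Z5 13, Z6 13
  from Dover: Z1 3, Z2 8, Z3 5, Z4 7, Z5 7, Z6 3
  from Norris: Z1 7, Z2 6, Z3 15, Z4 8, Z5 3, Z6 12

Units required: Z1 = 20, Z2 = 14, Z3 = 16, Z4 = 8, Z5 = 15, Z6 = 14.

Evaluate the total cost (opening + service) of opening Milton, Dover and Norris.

Total cost: 2718

Each restaurant is assigned to its cheapest site among the open ones.
{Milton, Dover, Norris}: Z1→Dover 3·20=60, Z2→Norris 6·14=84, Z3→Dover 5·16=80, Z4→Dover 7·8=56, Z5→Norris 3·15=45, Z6→Dover 3·14=42. Service 367; fixed 2351; total 2718.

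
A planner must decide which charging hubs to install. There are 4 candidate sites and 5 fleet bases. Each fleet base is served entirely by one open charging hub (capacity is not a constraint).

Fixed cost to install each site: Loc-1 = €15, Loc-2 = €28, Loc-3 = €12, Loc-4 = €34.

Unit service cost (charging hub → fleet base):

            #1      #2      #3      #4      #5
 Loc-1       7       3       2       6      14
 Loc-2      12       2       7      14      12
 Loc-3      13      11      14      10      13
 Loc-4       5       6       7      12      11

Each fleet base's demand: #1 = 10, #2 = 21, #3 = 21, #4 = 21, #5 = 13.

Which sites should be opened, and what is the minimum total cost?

For any fixed open set, each fleet base goes to its cheapest open site; total = fixed + service.
{Loc-1, Loc-4}: #1→Loc-4 5·10=50, #2→Loc-1 3·21=63, #3→Loc-1 2·21=42, #4→Loc-1 6·21=126, #5→Loc-4 11·13=143. Service 424; fixed 49; total 473.
{Loc-1, Loc-2}: #1→Loc-1 7·10=70, #2→Loc-2 2·21=42, #3→Loc-1 2·21=42, #4→Loc-1 6·21=126, #5→Loc-2 12·13=156. Service 436; fixed 43; total 479.
{Loc-1, Loc-2, Loc-4}: #1→Loc-4 5·10=50, #2→Loc-2 2·21=42, #3→Loc-1 2·21=42, #4→Loc-1 6·21=126, #5→Loc-4 11·13=143. Service 403; fixed 77; total 480.
{Loc-1, Loc-2, Loc-3, Loc-4}: service 403 + fixed 89 = 492
No other subset beats 473.

Open Loc-1 and Loc-4; minimum total cost 473.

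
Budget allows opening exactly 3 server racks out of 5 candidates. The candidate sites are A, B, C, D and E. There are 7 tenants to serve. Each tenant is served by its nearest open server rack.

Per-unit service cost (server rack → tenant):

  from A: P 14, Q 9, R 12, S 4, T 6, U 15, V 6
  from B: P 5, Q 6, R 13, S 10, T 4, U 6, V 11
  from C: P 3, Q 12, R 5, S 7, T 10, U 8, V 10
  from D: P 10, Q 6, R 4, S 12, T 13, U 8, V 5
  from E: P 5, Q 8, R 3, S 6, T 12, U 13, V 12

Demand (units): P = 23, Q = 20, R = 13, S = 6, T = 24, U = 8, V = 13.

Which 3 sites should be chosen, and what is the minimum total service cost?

With exactly 3 open, each tenant uses its cheapest among the chosen.
{B, C, D}: P→C 3·23=69, Q→B 6·20=120, R→D 4·13=52, S→C 7·6=42, T→B 4·24=96, U→B 6·8=48, V→D 5·13=65. Service cost 492.
{A, B, C}: service cost 500
{B, D, E}: service cost 519
Among all 10 size-3 choices, {B, C, D} is lowest.

Choose B, C and D; total service cost 492.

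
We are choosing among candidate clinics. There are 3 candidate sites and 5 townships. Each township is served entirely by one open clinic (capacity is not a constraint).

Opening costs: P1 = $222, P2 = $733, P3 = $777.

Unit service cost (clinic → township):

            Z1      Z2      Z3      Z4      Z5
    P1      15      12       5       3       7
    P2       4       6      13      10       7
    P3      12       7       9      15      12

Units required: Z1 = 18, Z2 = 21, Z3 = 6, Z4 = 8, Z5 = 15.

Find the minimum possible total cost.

Minimum total cost: 903

For any fixed open set, each township goes to its cheapest open site; total = fixed + service.
{P1}: Z1→P1 15·18=270, Z2→P1 12·21=252, Z3→P1 5·6=30, Z4→P1 3·8=24, Z5→P1 7·15=105. Service 681; fixed 222; total 903.
{P2}: service 461 + fixed 733 = 1194
{P1, P2}: service 357 + fixed 955 = 1312
{P1, P2, P3}: service 357 + fixed 1732 = 2089
No other subset beats 903.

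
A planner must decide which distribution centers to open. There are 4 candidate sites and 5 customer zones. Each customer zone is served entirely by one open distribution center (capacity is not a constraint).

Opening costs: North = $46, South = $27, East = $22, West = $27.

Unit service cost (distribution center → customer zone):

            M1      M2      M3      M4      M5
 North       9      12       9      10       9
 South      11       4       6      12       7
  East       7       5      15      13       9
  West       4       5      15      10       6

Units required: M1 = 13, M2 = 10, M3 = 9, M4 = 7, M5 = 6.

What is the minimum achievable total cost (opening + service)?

For any fixed open set, each customer zone goes to its cheapest open site; total = fixed + service.
{South, West}: M1→West 4·13=52, M2→South 4·10=40, M3→South 6·9=54, M4→West 10·7=70, M5→West 6·6=36. Service 252; fixed 54; total 306.
{South, East, West}: service 252 + fixed 76 = 328
{North, South, West}: M1→West 4·13=52, M2→South 4·10=40, M3→South 6·9=54, M4→North 10·7=70, M5→West 6·6=36. Service 252; fixed 100; total 352.
{North, South, East, West}: M1→West 4·13=52, M2→South 4·10=40, M3→South 6·9=54, M4→North 10·7=70, M5→West 6·6=36. Service 252; fixed 122; total 374.
(All 15 nonempty subsets were checked; South and West is lowest.)

Minimum total cost: 306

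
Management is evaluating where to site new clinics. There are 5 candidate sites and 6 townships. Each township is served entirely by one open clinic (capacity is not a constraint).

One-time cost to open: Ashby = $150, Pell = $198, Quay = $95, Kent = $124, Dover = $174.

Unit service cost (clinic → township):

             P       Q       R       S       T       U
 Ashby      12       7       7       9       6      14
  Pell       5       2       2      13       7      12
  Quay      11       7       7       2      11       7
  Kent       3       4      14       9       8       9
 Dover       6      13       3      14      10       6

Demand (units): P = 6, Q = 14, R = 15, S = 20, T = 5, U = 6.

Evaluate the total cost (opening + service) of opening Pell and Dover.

Each township is assigned to its cheapest site among the open ones.
{Pell, Dover}: P→Pell 5·6=30, Q→Pell 2·14=28, R→Pell 2·15=30, S→Pell 13·20=260, T→Pell 7·5=35, U→Dover 6·6=36. Service 419; fixed 372; total 791.

Total cost: 791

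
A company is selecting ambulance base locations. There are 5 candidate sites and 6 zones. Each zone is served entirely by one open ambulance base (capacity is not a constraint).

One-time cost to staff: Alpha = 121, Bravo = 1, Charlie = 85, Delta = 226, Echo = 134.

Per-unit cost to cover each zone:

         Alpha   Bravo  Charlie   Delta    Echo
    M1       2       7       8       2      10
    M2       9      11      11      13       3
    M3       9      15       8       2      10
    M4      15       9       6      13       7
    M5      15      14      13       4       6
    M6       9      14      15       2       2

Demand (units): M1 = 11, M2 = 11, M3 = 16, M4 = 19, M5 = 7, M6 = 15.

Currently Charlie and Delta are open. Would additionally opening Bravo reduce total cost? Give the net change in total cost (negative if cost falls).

No — net change +1 (cost rises by 1).

Current service cost with {Charlie, Delta}: 347.
Adding Bravo: each zone re-picks its cheapest; new service cost 347, saving 0.
Extra fixed cost: 1. Net change = 1 − 0 = 1.
(Totals: 658 → 659.)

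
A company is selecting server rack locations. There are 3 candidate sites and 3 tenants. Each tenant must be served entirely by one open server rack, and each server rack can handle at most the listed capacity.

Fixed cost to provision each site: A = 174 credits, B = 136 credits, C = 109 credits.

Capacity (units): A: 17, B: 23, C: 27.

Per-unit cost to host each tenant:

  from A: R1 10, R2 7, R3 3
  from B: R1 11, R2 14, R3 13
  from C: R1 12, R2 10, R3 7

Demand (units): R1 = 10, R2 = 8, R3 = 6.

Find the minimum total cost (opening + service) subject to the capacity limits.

Open {C}: R1→C 12·10=120, R2→C 10·8=80, R3→C 7·6=42.
Loads: C carries 24/27. Service 242; fixed 109; total 351.
Next best feasible plan costs 477.

Minimum total cost: 351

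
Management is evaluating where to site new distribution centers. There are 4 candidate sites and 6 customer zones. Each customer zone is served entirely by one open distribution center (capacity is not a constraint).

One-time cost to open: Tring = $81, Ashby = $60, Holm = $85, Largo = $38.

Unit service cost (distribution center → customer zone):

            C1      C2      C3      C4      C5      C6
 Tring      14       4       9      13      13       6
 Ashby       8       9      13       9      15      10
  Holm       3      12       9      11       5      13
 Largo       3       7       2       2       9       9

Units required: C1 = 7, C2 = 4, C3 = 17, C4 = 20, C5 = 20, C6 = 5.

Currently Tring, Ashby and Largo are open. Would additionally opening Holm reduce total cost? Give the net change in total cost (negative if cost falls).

No — net change +5 (cost rises by 5).

Current service cost with {Tring, Ashby, Largo}: 321.
Adding Holm: each customer zone re-picks its cheapest; new service cost 241, saving 80.
Extra fixed cost: 85. Net change = 85 − 80 = 5.
(Totals: 500 → 505.)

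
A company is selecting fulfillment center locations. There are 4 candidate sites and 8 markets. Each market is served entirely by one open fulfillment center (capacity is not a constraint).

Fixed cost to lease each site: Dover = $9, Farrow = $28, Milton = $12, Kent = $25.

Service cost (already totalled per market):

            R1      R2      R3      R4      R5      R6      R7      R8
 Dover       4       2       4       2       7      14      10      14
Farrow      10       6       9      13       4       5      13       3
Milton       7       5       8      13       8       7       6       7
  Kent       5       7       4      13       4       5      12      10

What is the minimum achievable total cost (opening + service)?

Minimum total cost: 60

For any fixed open set, each market goes to its cheapest open site; total = fixed + service.
{Dover, Milton}: R1→Dover 4, R2→Dover 2, R3→Dover 4, R4→Dover 2, R5→Dover 7, R6→Milton 7, R7→Milton 6, R8→Milton 7. Service 39; fixed 21; total 60.
{Dover}: service 57 + fixed 9 = 66
{Dover, Farrow}: service 34 + fixed 37 = 71
{Dover, Farrow, Milton, Kent}: R1→Dover 4, R2→Dover 2, R3→Dover 4, R4→Dover 2, R5→Farrow 4, R6→Farrow 5, R7→Milton 6, R8→Farrow 3. Service 30; fixed 74; total 104.
No other subset beats 60.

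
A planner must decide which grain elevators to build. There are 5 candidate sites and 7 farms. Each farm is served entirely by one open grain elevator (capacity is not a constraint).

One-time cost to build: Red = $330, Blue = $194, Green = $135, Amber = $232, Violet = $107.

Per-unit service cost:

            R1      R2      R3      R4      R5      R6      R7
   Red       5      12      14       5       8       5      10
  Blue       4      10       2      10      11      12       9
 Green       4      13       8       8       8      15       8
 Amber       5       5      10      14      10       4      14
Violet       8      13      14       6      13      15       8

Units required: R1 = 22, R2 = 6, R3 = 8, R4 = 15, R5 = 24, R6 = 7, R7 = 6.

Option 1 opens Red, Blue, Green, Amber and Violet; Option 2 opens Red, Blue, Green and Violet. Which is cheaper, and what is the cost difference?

Option 1: {Red, Blue, Green, Amber, Violet}: R1→Blue 4·22=88, R2→Amber 5·6=30, R3→Blue 2·8=16, R4→Red 5·15=75, R5→Red 8·24=192, R6→Amber 4·7=28, R7→Green 8·6=48. Service 477; fixed 998; total 1475.
Option 2: {Red, Blue, Green, Violet}: R1→Blue 4·22=88, R2→Blue 10·6=60, R3→Blue 2·8=16, R4→Red 5·15=75, R5→Red 8·24=192, R6→Red 5·7=35, R7→Green 8·6=48. Service 514; fixed 766; total 1280.
Difference: |1475 − 1280| = 195.

Option 2 is cheaper by 195.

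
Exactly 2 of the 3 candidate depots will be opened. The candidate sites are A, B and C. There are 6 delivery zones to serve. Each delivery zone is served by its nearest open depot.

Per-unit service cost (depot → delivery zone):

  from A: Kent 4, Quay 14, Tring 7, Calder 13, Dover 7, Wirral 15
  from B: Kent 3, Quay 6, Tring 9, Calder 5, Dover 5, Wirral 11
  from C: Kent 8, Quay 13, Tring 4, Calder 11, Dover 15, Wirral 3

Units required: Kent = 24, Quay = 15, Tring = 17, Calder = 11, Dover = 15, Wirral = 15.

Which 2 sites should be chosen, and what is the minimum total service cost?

Choose B and C; total service cost 405.

With exactly 2 open, each delivery zone uses its cheapest among the chosen.
{B, C}: Kent→B 3·24=72, Quay→B 6·15=90, Tring→C 4·17=68, Calder→B 5·11=55, Dover→B 5·15=75, Wirral→C 3·15=45. Service cost 405.
{A, B}: service cost 576
{A, C}: service cost 630
Among all 3 size-2 choices, {B, C} is lowest.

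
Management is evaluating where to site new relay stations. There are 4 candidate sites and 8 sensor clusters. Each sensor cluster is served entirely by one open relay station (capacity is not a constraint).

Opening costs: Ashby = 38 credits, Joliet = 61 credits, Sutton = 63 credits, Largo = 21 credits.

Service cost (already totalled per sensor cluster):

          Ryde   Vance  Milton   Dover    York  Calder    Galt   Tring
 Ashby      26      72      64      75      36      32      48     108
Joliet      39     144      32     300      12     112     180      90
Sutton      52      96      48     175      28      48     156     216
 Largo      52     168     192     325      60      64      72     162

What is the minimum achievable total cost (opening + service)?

Minimum total cost: 486

For any fixed open set, each sensor cluster goes to its cheapest open site; total = fixed + service.
{Ashby, Joliet}: Ryde→Ashby 26, Vance→Ashby 72, Milton→Joliet 32, Dover→Ashby 75, York→Joliet 12, Calder→Ashby 32, Galt→Ashby 48, Tring→Joliet 90. Service 387; fixed 99; total 486.
{Ashby}: service 461 + fixed 38 = 499
{Ashby, Joliet, Largo}: Ryde→Ashby 26, Vance→Ashby 72, Milton→Joliet 32, Dover→Ashby 75, York→Joliet 12, Calder→Ashby 32, Galt→Ashby 48, Tring→Joliet 90. Service 387; fixed 120; total 507.
{Ashby, Joliet, Sutton, Largo}: service 387 + fixed 183 = 570
(All 15 nonempty subsets were checked; Ashby and Joliet is lowest.)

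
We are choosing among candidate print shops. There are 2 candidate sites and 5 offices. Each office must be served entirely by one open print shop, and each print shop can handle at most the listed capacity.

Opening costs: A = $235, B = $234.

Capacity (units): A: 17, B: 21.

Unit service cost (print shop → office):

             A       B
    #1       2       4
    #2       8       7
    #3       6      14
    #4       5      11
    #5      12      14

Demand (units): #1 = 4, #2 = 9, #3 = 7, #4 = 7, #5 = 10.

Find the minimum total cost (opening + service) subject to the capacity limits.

Open {A, B}: #1→B 4·4=16, #2→B 7·9=63, #3→A 6·7=42, #4→B 11·7=77, #5→A 12·10=120.
Loads: A carries 17/17, B carries 20/21. Service 318; fixed 469; total 787.
Next best feasible plan costs 801.

Minimum total cost: 787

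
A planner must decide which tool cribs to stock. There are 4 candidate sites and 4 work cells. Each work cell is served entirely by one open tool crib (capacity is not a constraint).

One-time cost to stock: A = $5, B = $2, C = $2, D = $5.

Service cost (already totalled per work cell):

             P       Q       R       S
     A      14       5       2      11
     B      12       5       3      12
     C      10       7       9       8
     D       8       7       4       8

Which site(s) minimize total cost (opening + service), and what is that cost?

Open B and C; minimum total cost 30.

For any fixed open set, each work cell goes to its cheapest open site; total = fixed + service.
{B, C}: P→C 10, Q→B 5, R→B 3, S→C 8. Service 26; fixed 4; total 30.
{B, D}: P→D 8, Q→B 5, R→B 3, S→D 8. Service 24; fixed 7; total 31.
{A, C}: service 25 + fixed 7 = 32
{A, B, C, D}: service 23 + fixed 14 = 37
(All 15 nonempty subsets were checked; B and C is lowest.)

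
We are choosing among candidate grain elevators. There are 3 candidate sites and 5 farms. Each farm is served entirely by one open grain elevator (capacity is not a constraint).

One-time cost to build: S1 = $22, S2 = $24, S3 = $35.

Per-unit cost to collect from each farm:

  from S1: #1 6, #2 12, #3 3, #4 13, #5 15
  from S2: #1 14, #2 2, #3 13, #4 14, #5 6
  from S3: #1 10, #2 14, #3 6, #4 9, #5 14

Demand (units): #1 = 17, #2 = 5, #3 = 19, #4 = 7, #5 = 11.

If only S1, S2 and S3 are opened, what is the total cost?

Total cost: 379

Each farm is assigned to its cheapest site among the open ones.
{S1, S2, S3}: #1→S1 6·17=102, #2→S2 2·5=10, #3→S1 3·19=57, #4→S3 9·7=63, #5→S2 6·11=66. Service 298; fixed 81; total 379.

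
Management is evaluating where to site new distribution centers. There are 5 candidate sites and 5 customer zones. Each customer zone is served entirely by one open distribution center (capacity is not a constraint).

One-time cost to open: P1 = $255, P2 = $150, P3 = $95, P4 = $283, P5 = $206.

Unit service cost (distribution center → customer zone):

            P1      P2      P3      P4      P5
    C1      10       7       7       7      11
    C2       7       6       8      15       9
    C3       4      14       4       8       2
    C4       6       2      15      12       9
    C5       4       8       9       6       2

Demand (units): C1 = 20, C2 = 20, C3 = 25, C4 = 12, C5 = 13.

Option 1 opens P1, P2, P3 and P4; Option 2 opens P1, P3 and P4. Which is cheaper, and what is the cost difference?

Option 2 is cheaper by 82.

Option 1: {P1, P2, P3, P4}: C1→P2 7·20=140, C2→P2 6·20=120, C3→P1 4·25=100, C4→P2 2·12=24, C5→P1 4·13=52. Service 436; fixed 783; total 1219.
Option 2: {P1, P3, P4}: C1→P3 7·20=140, C2→P1 7·20=140, C3→P1 4·25=100, C4→P1 6·12=72, C5→P1 4·13=52. Service 504; fixed 633; total 1137.
Difference: |1219 − 1137| = 82.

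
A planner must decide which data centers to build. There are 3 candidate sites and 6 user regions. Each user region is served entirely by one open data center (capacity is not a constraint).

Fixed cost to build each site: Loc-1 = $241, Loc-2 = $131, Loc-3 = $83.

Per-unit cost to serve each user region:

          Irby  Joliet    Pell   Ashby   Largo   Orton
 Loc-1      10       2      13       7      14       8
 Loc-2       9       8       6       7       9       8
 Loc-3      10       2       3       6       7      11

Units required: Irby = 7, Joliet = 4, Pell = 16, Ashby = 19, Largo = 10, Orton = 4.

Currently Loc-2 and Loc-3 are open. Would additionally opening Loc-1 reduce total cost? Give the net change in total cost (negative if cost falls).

No — net change +241 (cost rises by 241).

Current service cost with {Loc-2, Loc-3}: 335.
Adding Loc-1: each user region re-picks its cheapest; new service cost 335, saving 0.
Extra fixed cost: 241. Net change = 241 − 0 = 241.
(Totals: 549 → 790.)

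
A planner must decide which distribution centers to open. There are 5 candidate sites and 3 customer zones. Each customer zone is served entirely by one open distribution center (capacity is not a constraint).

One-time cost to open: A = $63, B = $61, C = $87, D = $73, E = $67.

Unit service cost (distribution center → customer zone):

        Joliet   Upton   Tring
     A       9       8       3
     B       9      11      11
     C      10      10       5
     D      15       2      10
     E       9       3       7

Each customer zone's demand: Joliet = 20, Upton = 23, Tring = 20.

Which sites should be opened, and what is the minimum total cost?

Open A and D; minimum total cost 422.

For any fixed open set, each customer zone goes to its cheapest open site; total = fixed + service.
{A, D}: Joliet→A 9·20=180, Upton→D 2·23=46, Tring→A 3·20=60. Service 286; fixed 136; total 422.
{A, E}: service 309 + fixed 130 = 439
{E}: service 389 + fixed 67 = 456
{A, B, C, D, E}: service 286 + fixed 351 = 637
No other subset beats 422.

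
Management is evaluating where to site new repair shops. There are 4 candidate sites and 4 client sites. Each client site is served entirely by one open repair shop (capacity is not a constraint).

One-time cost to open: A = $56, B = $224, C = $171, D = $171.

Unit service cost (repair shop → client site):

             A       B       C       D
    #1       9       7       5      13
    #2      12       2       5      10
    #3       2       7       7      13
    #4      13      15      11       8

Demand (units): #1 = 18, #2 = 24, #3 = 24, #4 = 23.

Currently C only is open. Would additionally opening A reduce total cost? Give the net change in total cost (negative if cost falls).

Current service cost with {C}: 631.
Adding A: each client site re-picks its cheapest; new service cost 511, saving 120.
Extra fixed cost: 56. Net change = 56 − 120 = -64.
(Totals: 802 → 738.)

Yes — net change −64 (cost falls by 64).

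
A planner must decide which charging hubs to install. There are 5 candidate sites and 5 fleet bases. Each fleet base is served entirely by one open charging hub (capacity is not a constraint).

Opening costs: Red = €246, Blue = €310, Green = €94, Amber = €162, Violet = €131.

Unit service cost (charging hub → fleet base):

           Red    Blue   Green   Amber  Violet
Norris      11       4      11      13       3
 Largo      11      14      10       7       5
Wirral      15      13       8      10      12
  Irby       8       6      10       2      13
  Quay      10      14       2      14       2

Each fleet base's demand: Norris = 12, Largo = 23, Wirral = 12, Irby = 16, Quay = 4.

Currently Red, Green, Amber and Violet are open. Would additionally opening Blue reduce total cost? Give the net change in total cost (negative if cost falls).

Current service cost with {Red, Green, Amber, Violet}: 287.
Adding Blue: each fleet base re-picks its cheapest; new service cost 287, saving 0.
Extra fixed cost: 310. Net change = 310 − 0 = 310.
(Totals: 920 → 1230.)

No — net change +310 (cost rises by 310).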